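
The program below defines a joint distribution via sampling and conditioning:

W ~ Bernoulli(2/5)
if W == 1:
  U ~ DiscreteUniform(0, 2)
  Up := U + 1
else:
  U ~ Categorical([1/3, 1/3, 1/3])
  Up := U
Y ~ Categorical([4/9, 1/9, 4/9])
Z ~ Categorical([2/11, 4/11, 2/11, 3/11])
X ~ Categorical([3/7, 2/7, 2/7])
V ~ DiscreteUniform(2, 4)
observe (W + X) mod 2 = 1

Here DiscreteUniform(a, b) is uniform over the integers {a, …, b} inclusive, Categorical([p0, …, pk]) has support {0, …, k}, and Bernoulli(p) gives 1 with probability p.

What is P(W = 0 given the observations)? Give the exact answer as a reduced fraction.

Enumerate traces; 324 have nonzero weight after conditioning:
  (W=0, U=0, Y=0, Z=0, X=1, V=2) weight 16/10395
  (W=0, U=0, Y=0, Z=0, X=1, V=3) weight 16/10395
  (W=0, U=0, Y=0, Z=0, X=1, V=4) weight 16/10395
  (W=0, U=0, Y=0, Z=1, X=1, V=2) weight 32/10395
  (W=0, U=0, Y=0, Z=1, X=1, V=3) weight 32/10395
  (W=0, U=0, Y=0, Z=1, X=1, V=4) weight 32/10395
  (W=0, U=0, Y=0, Z=2, X=1, V=2) weight 16/10395
  (W=0, U=0, Y=0, Z=2, X=1, V=3) weight 16/10395
  (W=1, U=0, Y=0, Z=0, X=0, V=2) weight 16/10395
  … 315 more
Group by W:
  weight(W=0) = 6/35
  weight(W=1) = 2/7
Total weight = 6/35 + 2/7 = 16/35
P(W=0 | obs) = 6/35 / 16/35 = 3/8
P(W=1 | obs) = 2/7 / 16/35 = 5/8

P(W = 0 | obs) = 3/8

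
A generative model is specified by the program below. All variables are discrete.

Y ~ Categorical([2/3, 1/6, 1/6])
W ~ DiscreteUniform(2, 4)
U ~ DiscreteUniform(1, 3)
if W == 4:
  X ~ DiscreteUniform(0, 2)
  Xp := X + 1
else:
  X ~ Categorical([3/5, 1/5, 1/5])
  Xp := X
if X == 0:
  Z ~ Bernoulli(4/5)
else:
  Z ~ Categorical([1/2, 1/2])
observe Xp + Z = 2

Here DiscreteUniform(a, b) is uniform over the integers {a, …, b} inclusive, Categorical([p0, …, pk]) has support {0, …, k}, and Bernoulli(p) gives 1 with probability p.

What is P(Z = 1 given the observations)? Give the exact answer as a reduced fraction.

Enumerate traces; 54 have nonzero weight after conditioning:
  (Y=0, W=2, U=1, X=1, Z=1) weight 1/135
  (Y=0, W=2, U=1, X=2, Z=0) weight 1/135
  (Y=0, W=2, U=2, X=1, Z=1) weight 1/135
  (Y=0, W=2, U=2, X=2, Z=0) weight 1/135
  (Y=0, W=2, U=3, X=1, Z=1) weight 1/135
  (Y=0, W=2, U=3, X=2, Z=0) weight 1/135
  (Y=0, W=3, U=1, X=1, Z=1) weight 1/135
  (Y=0, W=3, U=1, X=2, Z=0) weight 1/135
  … 46 more
Group by Z:
  weight(Z=0) = 11/90
  weight(Z=1) = 7/45
Total weight = 11/90 + 7/45 = 5/18
P(Z=0 | obs) = 11/90 / 5/18 = 11/25
P(Z=1 | obs) = 7/45 / 5/18 = 14/25

P(Z = 1 | obs) = 14/25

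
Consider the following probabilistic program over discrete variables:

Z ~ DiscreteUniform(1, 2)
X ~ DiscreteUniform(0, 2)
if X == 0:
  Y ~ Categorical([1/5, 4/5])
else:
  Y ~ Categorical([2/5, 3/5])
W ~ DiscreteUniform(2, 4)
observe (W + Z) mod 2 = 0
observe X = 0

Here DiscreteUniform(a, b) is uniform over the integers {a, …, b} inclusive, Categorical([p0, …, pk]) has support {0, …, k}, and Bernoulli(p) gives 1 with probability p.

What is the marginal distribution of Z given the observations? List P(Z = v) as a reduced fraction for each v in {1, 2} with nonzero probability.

Enumerate traces; 6 have nonzero weight after conditioning:
  (Z=1, X=0, Y=0, W=3) weight 1/90
  (Z=1, X=0, Y=1, W=3) weight 2/45
  (Z=2, X=0, Y=0, W=2) weight 1/90
  (Z=2, X=0, Y=0, W=4) weight 1/90
  (Z=2, X=0, Y=1, W=2) weight 2/45
  (Z=2, X=0, Y=1, W=4) weight 2/45
Group by Z:
  weight(Z=1) = 1/18
  weight(Z=2) = 1/9
Total weight = 1/18 + 1/9 = 1/6
P(Z=1 | obs) = 1/18 / 1/6 = 1/3
P(Z=2 | obs) = 1/9 / 1/6 = 2/3

P(Z=1) = 1/3, P(Z=2) = 2/3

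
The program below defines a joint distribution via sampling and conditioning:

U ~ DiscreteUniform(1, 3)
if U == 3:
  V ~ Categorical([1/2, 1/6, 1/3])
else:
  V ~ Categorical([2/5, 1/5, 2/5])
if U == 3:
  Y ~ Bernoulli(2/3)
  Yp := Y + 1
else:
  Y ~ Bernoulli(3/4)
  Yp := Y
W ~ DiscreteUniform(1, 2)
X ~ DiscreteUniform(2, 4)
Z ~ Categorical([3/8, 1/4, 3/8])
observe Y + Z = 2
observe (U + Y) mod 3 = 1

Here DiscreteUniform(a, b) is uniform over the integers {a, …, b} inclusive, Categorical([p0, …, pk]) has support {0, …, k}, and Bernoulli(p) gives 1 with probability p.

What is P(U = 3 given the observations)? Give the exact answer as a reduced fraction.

Enumerate traces; 36 have nonzero weight after conditioning:
  (U=1, V=0, Y=0, W=1, X=2, Z=2) weight 1/480
  (U=1, V=0, Y=0, W=1, X=3, Z=2) weight 1/480
  (U=1, V=0, Y=0, W=1, X=4, Z=2) weight 1/480
  (U=1, V=0, Y=0, W=2, X=2, Z=2) weight 1/480
  (U=1, V=0, Y=0, W=2, X=3, Z=2) weight 1/480
  (U=1, V=0, Y=0, W=2, X=4, Z=2) weight 1/480
  (U=1, V=1, Y=0, W=1, X=2, Z=2) weight 1/960
  (U=1, V=1, Y=0, W=1, X=3, Z=2) weight 1/960
  (U=3, V=0, Y=1, W=1, X=2, Z=1) weight 1/216
  … 27 more
Group by U:
  weight(U=1) = 1/32
  weight(U=3) = 1/18
Total weight = 1/32 + 1/18 = 25/288
P(U=1 | obs) = 1/32 / 25/288 = 9/25
P(U=3 | obs) = 1/18 / 25/288 = 16/25

P(U = 3 | obs) = 16/25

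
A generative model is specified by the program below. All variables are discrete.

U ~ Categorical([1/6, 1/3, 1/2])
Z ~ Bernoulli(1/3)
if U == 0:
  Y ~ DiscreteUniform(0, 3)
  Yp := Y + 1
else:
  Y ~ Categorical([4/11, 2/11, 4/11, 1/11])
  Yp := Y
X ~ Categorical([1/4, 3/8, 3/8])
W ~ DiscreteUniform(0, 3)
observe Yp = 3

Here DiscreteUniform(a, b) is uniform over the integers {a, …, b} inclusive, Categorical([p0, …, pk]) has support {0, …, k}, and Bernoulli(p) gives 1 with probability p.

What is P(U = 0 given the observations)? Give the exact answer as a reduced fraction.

P(U = 0 | obs) = 11/31

Enumerate traces; 72 have nonzero weight after conditioning:
  (U=0, Z=0, Y=2, X=0, W=0) weight 1/576
  (U=0, Z=0, Y=2, X=0, W=1) weight 1/576
  (U=0, Z=0, Y=2, X=0, W=2) weight 1/576
  (U=0, Z=0, Y=2, X=0, W=3) weight 1/576
  (U=0, Z=0, Y=2, X=1, W=0) weight 1/384
  (U=0, Z=0, Y=2, X=1, W=1) weight 1/384
  (U=0, Z=0, Y=2, X=1, W=2) weight 1/384
  (U=0, Z=0, Y=2, X=1, W=3) weight 1/384
  (U=1, Z=0, Y=3, X=0, W=0) weight 1/792
  (U=2, Z=0, Y=3, X=0, W=0) weight 1/528
  … 62 more
Group by U:
  weight(U=0) = 1/24
  weight(U=1) = 1/33
  weight(U=2) = 1/22
Total weight = 1/24 + 1/33 + 1/22 = 31/264
P(U=0 | obs) = 1/24 / 31/264 = 11/31
P(U=1 | obs) = 1/33 / 31/264 = 8/31
P(U=2 | obs) = 1/22 / 31/264 = 12/31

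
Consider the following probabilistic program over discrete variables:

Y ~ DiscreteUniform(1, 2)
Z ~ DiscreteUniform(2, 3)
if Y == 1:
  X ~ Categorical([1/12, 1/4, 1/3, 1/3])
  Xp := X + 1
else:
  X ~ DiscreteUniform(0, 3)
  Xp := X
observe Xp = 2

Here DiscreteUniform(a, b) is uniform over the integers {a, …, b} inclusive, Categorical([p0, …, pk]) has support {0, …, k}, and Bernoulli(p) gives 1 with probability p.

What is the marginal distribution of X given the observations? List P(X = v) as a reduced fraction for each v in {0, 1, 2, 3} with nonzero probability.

P(X=1) = 1/2, P(X=2) = 1/2

Enumerate traces; 4 have nonzero weight after conditioning:
  (Y=1, Z=2, X=1) weight 1/16
  (Y=1, Z=3, X=1) weight 1/16
  (Y=2, Z=2, X=2) weight 1/16
  (Y=2, Z=3, X=2) weight 1/16
Group by X:
  weight(X=1) = 1/8
  weight(X=2) = 1/8
Total weight = 1/8 + 1/8 = 1/4
P(X=1 | obs) = 1/8 / 1/4 = 1/2
P(X=2 | obs) = 1/8 / 1/4 = 1/2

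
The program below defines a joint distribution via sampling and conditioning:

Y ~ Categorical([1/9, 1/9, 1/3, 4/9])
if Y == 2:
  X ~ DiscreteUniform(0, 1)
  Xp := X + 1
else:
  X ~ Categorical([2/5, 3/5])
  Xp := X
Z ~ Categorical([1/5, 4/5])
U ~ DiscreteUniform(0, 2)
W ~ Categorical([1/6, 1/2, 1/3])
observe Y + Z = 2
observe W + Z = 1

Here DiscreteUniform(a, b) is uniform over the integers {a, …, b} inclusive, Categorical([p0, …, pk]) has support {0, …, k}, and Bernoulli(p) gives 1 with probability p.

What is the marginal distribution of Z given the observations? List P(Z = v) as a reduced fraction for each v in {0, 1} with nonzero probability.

Enumerate traces; 12 have nonzero weight after conditioning:
  (Y=1, X=0, Z=1, U=0, W=0) weight 4/2025
  (Y=1, X=0, Z=1, U=1, W=0) weight 4/2025
  (Y=1, X=0, Z=1, U=2, W=0) weight 4/2025
  (Y=1, X=1, Z=1, U=0, W=0) weight 2/675
  (Y=1, X=1, Z=1, U=1, W=0) weight 2/675
  (Y=1, X=1, Z=1, U=2, W=0) weight 2/675
  (Y=2, X=0, Z=0, U=0, W=1) weight 1/180
  (Y=2, X=0, Z=0, U=1, W=1) weight 1/180
  … 4 more
Group by Z:
  weight(Z=0) = 1/30
  weight(Z=1) = 2/135
Total weight = 1/30 + 2/135 = 13/270
P(Z=0 | obs) = 1/30 / 13/270 = 9/13
P(Z=1 | obs) = 2/135 / 13/270 = 4/13

P(Z=0) = 9/13, P(Z=1) = 4/13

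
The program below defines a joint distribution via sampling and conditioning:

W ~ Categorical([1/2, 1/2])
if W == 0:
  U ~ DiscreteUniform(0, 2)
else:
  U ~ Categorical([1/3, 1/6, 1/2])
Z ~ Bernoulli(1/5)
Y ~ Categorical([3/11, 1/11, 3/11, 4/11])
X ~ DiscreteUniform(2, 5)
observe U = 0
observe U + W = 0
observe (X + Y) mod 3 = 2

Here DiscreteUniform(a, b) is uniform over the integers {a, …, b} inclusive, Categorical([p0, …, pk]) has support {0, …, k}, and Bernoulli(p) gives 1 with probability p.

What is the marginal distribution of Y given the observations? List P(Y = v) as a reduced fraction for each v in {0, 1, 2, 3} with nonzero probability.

P(Y=0) = 1/3, P(Y=1) = 1/18, P(Y=2) = 1/6, P(Y=3) = 4/9

Enumerate traces; 12 have nonzero weight after conditioning:
  (W=0, U=0, Z=0, Y=0, X=2) weight 1/110
  (W=0, U=0, Z=0, Y=0, X=5) weight 1/110
  (W=0, U=0, Z=0, Y=1, X=4) weight 1/330
  (W=0, U=0, Z=0, Y=2, X=3) weight 1/110
  (W=0, U=0, Z=0, Y=3, X=2) weight 2/165
  (W=0, U=0, Z=0, Y=3, X=5) weight 2/165
  (W=0, U=0, Z=1, Y=0, X=2) weight 1/440
  (W=0, U=0, Z=1, Y=0, X=5) weight 1/440
  … 4 more
Group by Y:
  weight(Y=0) = 1/44
  weight(Y=1) = 1/264
  weight(Y=2) = 1/88
  weight(Y=3) = 1/33
Total weight = 1/44 + 1/264 + 1/88 + 1/33 = 3/44
P(Y=0 | obs) = 1/44 / 3/44 = 1/3
P(Y=1 | obs) = 1/264 / 3/44 = 1/18
P(Y=2 | obs) = 1/88 / 3/44 = 1/6
P(Y=3 | obs) = 1/33 / 3/44 = 4/9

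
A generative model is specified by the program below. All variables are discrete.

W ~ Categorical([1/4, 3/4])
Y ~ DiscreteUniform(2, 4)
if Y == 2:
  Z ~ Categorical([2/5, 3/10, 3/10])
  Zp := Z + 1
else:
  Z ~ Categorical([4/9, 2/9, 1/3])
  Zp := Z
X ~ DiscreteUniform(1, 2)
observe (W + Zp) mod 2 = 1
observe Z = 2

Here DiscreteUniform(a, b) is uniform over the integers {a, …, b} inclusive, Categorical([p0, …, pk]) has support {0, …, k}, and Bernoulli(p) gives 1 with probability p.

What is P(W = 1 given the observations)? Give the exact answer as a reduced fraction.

P(W = 1 | obs) = 20/23

Enumerate traces; 6 have nonzero weight after conditioning:
  (W=0, Y=2, Z=2, X=1) weight 1/80
  (W=0, Y=2, Z=2, X=2) weight 1/80
  (W=1, Y=3, Z=2, X=1) weight 1/24
  (W=1, Y=3, Z=2, X=2) weight 1/24
  (W=1, Y=4, Z=2, X=1) weight 1/24
  (W=1, Y=4, Z=2, X=2) weight 1/24
Group by W:
  weight(W=0) = 1/40
  weight(W=1) = 1/6
Total weight = 1/40 + 1/6 = 23/120
P(W=0 | obs) = 1/40 / 23/120 = 3/23
P(W=1 | obs) = 1/6 / 23/120 = 20/23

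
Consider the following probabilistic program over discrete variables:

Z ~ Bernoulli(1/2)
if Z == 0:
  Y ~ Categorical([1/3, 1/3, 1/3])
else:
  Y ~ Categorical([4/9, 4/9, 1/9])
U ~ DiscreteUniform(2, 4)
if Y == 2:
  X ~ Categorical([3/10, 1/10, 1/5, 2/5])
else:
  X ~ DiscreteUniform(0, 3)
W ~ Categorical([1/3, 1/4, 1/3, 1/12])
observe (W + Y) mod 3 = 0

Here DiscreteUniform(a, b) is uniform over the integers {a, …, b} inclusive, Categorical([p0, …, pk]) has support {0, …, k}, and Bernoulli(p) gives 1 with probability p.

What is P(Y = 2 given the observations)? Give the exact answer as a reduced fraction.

Enumerate traces; 96 have nonzero weight after conditioning:
  (Z=0, Y=0, U=2, X=0, W=0) weight 1/216
  (Z=0, Y=0, U=2, X=0, W=3) weight 1/864
  (Z=0, Y=0, U=2, X=1, W=0) weight 1/216
  (Z=0, Y=0, U=2, X=1, W=3) weight 1/864
  (Z=0, Y=0, U=2, X=2, W=0) weight 1/216
  (Z=0, Y=0, U=2, X=2, W=3) weight 1/864
  (Z=0, Y=0, U=2, X=3, W=0) weight 1/216
  (Z=0, Y=0, U=2, X=3, W=3) weight 1/864
  (Z=0, Y=1, U=2, X=0, W=2) weight 1/216
  (Z=0, Y=2, U=2, X=0, W=1) weight 1/240
  … 86 more
Group by Y:
  weight(Y=0) = 35/216
  weight(Y=1) = 7/54
  weight(Y=2) = 1/18
Total weight = 35/216 + 7/54 + 1/18 = 25/72
P(Y=0 | obs) = 35/216 / 25/72 = 7/15
P(Y=1 | obs) = 7/54 / 25/72 = 28/75
P(Y=2 | obs) = 1/18 / 25/72 = 4/25

P(Y = 2 | obs) = 4/25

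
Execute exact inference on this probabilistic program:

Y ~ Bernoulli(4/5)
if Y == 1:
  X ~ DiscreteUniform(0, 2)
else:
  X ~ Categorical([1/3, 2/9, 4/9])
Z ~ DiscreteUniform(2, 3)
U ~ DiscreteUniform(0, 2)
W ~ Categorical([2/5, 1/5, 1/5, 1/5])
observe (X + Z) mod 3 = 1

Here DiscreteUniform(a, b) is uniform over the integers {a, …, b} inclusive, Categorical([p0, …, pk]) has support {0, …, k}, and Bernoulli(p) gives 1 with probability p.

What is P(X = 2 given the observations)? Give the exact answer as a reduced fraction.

Enumerate traces; 48 have nonzero weight after conditioning:
  (Y=0, X=1, Z=3, U=0, W=0) weight 2/675
  (Y=0, X=1, Z=3, U=0, W=1) weight 1/675
  (Y=0, X=1, Z=3, U=0, W=2) weight 1/675
  (Y=0, X=1, Z=3, U=0, W=3) weight 1/675
  (Y=0, X=1, Z=3, U=1, W=0) weight 2/675
  (Y=0, X=1, Z=3, U=1, W=1) weight 1/675
  (Y=0, X=1, Z=3, U=1, W=2) weight 1/675
  (Y=0, X=1, Z=3, U=1, W=3) weight 1/675
  (Y=0, X=2, Z=2, U=0, W=0) weight 4/675
  … 39 more
Group by X:
  weight(X=1) = 7/45
  weight(X=2) = 8/45
Total weight = 7/45 + 8/45 = 1/3
P(X=1 | obs) = 7/45 / 1/3 = 7/15
P(X=2 | obs) = 8/45 / 1/3 = 8/15

P(X = 2 | obs) = 8/15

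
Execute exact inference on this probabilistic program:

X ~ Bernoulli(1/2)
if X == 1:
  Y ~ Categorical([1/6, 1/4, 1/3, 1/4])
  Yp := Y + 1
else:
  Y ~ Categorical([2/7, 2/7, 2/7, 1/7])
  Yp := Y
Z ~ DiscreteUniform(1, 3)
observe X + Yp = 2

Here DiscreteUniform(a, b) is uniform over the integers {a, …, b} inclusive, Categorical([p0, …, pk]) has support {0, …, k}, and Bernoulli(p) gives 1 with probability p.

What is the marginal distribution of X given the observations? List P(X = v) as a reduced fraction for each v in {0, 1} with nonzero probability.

Enumerate traces; 6 have nonzero weight after conditioning:
  (X=0, Y=2, Z=1) weight 1/21
  (X=0, Y=2, Z=2) weight 1/21
  (X=0, Y=2, Z=3) weight 1/21
  (X=1, Y=0, Z=1) weight 1/36
  (X=1, Y=0, Z=2) weight 1/36
  (X=1, Y=0, Z=3) weight 1/36
Group by X:
  weight(X=0) = 1/7
  weight(X=1) = 1/12
Total weight = 1/7 + 1/12 = 19/84
P(X=0 | obs) = 1/7 / 19/84 = 12/19
P(X=1 | obs) = 1/12 / 19/84 = 7/19

P(X=0) = 12/19, P(X=1) = 7/19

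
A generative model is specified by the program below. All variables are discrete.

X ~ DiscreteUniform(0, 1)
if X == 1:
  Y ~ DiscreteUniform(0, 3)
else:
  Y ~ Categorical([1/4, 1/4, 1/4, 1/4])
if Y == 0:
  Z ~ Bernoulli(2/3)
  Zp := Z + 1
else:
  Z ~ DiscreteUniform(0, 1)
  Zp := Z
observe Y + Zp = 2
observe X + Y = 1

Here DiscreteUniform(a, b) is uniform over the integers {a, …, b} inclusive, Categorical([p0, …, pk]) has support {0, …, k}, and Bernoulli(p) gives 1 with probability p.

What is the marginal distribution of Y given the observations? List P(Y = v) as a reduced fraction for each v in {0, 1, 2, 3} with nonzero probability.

P(Y=0) = 4/7, P(Y=1) = 3/7

Enumerate traces; 2 have nonzero weight after conditioning:
  (X=0, Y=1, Z=1) weight 1/16
  (X=1, Y=0, Z=1) weight 1/12
Group by Y:
  weight(Y=0) = 1/12
  weight(Y=1) = 1/16
Total weight = 1/12 + 1/16 = 7/48
P(Y=0 | obs) = 1/12 / 7/48 = 4/7
P(Y=1 | obs) = 1/16 / 7/48 = 3/7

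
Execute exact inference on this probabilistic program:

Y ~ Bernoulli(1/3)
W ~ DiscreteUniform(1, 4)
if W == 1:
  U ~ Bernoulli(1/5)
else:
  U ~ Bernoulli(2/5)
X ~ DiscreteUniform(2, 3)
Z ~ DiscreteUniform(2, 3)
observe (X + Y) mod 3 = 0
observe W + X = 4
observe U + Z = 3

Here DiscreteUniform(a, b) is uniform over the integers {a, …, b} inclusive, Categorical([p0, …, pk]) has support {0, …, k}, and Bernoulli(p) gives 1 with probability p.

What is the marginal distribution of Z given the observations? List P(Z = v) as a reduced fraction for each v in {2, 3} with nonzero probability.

P(Z=2) = 4/15, P(Z=3) = 11/15

Enumerate traces; 4 have nonzero weight after conditioning:
  (Y=0, W=1, U=0, X=3, Z=3) weight 1/30
  (Y=0, W=1, U=1, X=3, Z=2) weight 1/120
  (Y=1, W=2, U=0, X=2, Z=3) weight 1/80
  (Y=1, W=2, U=1, X=2, Z=2) weight 1/120
Group by Z:
  weight(Z=2) = 1/60
  weight(Z=3) = 11/240
Total weight = 1/60 + 11/240 = 1/16
P(Z=2 | obs) = 1/60 / 1/16 = 4/15
P(Z=3 | obs) = 11/240 / 1/16 = 11/15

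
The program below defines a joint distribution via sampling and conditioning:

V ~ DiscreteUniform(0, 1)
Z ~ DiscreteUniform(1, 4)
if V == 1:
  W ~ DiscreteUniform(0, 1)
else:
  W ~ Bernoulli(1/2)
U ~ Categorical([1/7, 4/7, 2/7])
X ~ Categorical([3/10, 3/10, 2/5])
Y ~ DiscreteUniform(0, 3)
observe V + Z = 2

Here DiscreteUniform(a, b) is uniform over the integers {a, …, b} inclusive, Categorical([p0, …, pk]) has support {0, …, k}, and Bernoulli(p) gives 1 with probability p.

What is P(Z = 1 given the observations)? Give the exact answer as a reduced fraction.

P(Z = 1 | obs) = 1/2

Enumerate traces; 144 have nonzero weight after conditioning:
  (V=0, Z=2, W=0, U=0, X=0, Y=0) weight 3/4480
  (V=0, Z=2, W=0, U=0, X=0, Y=1) weight 3/4480
  (V=0, Z=2, W=0, U=0, X=0, Y=2) weight 3/4480
  (V=0, Z=2, W=0, U=0, X=0, Y=3) weight 3/4480
  (V=0, Z=2, W=0, U=0, X=1, Y=0) weight 3/4480
  (V=0, Z=2, W=0, U=0, X=1, Y=1) weight 3/4480
  (V=0, Z=2, W=0, U=0, X=1, Y=2) weight 3/4480
  (V=0, Z=2, W=0, U=0, X=1, Y=3) weight 3/4480
  (V=1, Z=1, W=0, U=0, X=0, Y=0) weight 3/4480
  … 135 more
Group by Z:
  weight(Z=1) = 1/8
  weight(Z=2) = 1/8
Total weight = 1/8 + 1/8 = 1/4
P(Z=1 | obs) = 1/8 / 1/4 = 1/2
P(Z=2 | obs) = 1/8 / 1/4 = 1/2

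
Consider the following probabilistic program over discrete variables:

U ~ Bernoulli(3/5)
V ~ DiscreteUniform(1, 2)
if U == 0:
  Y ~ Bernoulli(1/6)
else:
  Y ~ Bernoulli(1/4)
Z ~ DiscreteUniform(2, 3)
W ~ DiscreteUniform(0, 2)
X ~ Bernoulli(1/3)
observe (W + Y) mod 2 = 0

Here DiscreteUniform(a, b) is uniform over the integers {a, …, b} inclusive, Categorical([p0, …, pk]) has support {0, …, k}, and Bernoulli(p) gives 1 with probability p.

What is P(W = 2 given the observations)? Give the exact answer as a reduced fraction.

Enumerate traces; 48 have nonzero weight after conditioning:
  (U=0, V=1, Y=0, Z=2, W=0, X=0) weight 1/54
  (U=0, V=1, Y=0, Z=2, W=0, X=1) weight 1/108
  (U=0, V=1, Y=0, Z=2, W=2, X=0) weight 1/54
  (U=0, V=1, Y=0, Z=2, W=2, X=1) weight 1/108
  (U=0, V=1, Y=0, Z=3, W=0, X=0) weight 1/54
  (U=0, V=1, Y=0, Z=3, W=0, X=1) weight 1/108
  (U=0, V=1, Y=0, Z=3, W=2, X=0) weight 1/54
  (U=0, V=1, Y=0, Z=3, W=2, X=1) weight 1/108
  (U=0, V=1, Y=1, Z=2, W=1, X=0) weight 1/270
  … 39 more
Group by W:
  weight(W=0) = 47/180
  weight(W=1) = 13/180
  weight(W=2) = 47/180
Total weight = 47/180 + 13/180 + 47/180 = 107/180
P(W=0 | obs) = 47/180 / 107/180 = 47/107
P(W=1 | obs) = 13/180 / 107/180 = 13/107
P(W=2 | obs) = 47/180 / 107/180 = 47/107

P(W = 2 | obs) = 47/107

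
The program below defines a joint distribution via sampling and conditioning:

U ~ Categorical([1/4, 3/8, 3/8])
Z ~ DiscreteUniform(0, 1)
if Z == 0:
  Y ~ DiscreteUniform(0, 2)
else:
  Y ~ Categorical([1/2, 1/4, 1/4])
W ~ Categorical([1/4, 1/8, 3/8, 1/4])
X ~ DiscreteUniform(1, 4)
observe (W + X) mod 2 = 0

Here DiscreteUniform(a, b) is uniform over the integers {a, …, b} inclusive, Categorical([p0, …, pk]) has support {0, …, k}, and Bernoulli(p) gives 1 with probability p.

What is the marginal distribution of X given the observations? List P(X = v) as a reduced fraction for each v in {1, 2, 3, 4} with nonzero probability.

Enumerate traces; 144 have nonzero weight after conditioning:
  (U=0, Z=0, Y=0, W=0, X=2) weight 1/384
  (U=0, Z=0, Y=0, W=0, X=4) weight 1/384
  (U=0, Z=0, Y=0, W=1, X=1) weight 1/768
  (U=0, Z=0, Y=0, W=1, X=3) weight 1/768
  (U=0, Z=0, Y=0, W=2, X=2) weight 1/256
  (U=0, Z=0, Y=0, W=2, X=4) weight 1/256
  (U=0, Z=0, Y=0, W=3, X=1) weight 1/384
  (U=0, Z=0, Y=0, W=3, X=3) weight 1/384
  … 136 more
Group by X:
  weight(X=1) = 3/32
  weight(X=2) = 5/32
  weight(X=3) = 3/32
  weight(X=4) = 5/32
Total weight = 3/32 + 5/32 + 3/32 + 5/32 = 1/2
P(X=1 | obs) = 3/32 / 1/2 = 3/16
P(X=2 | obs) = 5/32 / 1/2 = 5/16
P(X=3 | obs) = 3/32 / 1/2 = 3/16
P(X=4 | obs) = 5/32 / 1/2 = 5/16

P(X=1) = 3/16, P(X=2) = 5/16, P(X=3) = 3/16, P(X=4) = 5/16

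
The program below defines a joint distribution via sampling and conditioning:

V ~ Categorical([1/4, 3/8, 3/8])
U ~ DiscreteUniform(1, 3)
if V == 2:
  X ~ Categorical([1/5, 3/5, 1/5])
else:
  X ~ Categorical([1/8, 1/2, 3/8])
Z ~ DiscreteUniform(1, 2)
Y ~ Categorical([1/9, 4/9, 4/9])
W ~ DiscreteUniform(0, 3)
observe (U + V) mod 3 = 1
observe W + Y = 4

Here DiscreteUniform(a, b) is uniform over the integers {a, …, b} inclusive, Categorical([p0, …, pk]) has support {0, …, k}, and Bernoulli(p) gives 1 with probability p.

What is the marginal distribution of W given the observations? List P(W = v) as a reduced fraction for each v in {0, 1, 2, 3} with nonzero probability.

Enumerate traces; 36 have nonzero weight after conditioning:
  (V=0, U=1, X=0, Z=1, Y=1, W=3) weight 1/1728
  (V=0, U=1, X=0, Z=1, Y=2, W=2) weight 1/1728
  (V=0, U=1, X=0, Z=2, Y=1, W=3) weight 1/1728
  (V=0, U=1, X=0, Z=2, Y=2, W=2) weight 1/1728
  (V=0, U=1, X=1, Z=1, Y=1, W=3) weight 1/432
  (V=0, U=1, X=1, Z=1, Y=2, W=2) weight 1/432
  (V=0, U=1, X=1, Z=2, Y=1, W=3) weight 1/432
  (V=0, U=1, X=1, Z=2, Y=2, W=2) weight 1/432
  … 28 more
Group by W:
  weight(W=2) = 1/27
  weight(W=3) = 1/27
Total weight = 1/27 + 1/27 = 2/27
P(W=2 | obs) = 1/27 / 2/27 = 1/2
P(W=3 | obs) = 1/27 / 2/27 = 1/2

P(W=2) = 1/2, P(W=3) = 1/2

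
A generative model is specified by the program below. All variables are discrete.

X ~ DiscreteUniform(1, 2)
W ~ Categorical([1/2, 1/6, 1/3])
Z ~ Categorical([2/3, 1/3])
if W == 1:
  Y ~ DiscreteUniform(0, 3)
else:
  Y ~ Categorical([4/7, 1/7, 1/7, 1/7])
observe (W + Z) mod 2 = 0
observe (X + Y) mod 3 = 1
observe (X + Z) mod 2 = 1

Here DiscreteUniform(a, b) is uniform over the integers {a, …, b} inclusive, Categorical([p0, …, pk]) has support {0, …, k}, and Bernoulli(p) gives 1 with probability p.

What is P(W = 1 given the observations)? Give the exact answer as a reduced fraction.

P(W = 1 | obs) = 7/207

Enumerate traces; 5 have nonzero weight after conditioning:
  (X=1, W=0, Z=0, Y=0) weight 2/21
  (X=1, W=0, Z=0, Y=3) weight 1/42
  (X=1, W=2, Z=0, Y=0) weight 4/63
  (X=1, W=2, Z=0, Y=3) weight 1/63
  (X=2, W=1, Z=1, Y=2) weight 1/144
Group by W:
  weight(W=0) = 5/42
  weight(W=1) = 1/144
  weight(W=2) = 5/63
Total weight = 5/42 + 1/144 + 5/63 = 23/112
P(W=0 | obs) = 5/42 / 23/112 = 40/69
P(W=1 | obs) = 1/144 / 23/112 = 7/207
P(W=2 | obs) = 5/63 / 23/112 = 80/207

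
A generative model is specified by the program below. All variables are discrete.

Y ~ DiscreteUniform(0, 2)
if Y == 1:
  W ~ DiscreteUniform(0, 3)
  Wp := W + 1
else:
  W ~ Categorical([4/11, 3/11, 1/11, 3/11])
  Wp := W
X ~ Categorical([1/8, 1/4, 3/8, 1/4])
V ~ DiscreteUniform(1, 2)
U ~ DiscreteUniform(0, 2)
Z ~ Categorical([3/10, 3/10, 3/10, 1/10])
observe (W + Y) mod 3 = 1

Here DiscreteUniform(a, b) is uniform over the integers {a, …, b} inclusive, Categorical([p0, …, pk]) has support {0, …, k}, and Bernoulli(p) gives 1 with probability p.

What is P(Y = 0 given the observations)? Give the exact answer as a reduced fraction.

P(Y = 0 | obs) = 6/19

Enumerate traces; 384 have nonzero weight after conditioning:
  (Y=0, W=1, X=0, V=1, U=0, Z=0) weight 1/1760
  (Y=0, W=1, X=0, V=1, U=0, Z=1) weight 1/1760
  (Y=0, W=1, X=0, V=1, U=0, Z=2) weight 1/1760
  (Y=0, W=1, X=0, V=1, U=0, Z=3) weight 1/5280
  (Y=0, W=1, X=0, V=1, U=1, Z=0) weight 1/1760
  (Y=0, W=1, X=0, V=1, U=1, Z=1) weight 1/1760
  (Y=0, W=1, X=0, V=1, U=1, Z=2) weight 1/1760
  (Y=0, W=1, X=0, V=1, U=1, Z=3) weight 1/5280
  (Y=1, W=0, X=0, V=1, U=0, Z=0) weight 1/1920
  (Y=2, W=2, X=0, V=1, U=0, Z=0) weight 1/5280
  … 374 more
Group by Y:
  weight(Y=0) = 1/11
  weight(Y=1) = 1/6
  weight(Y=2) = 1/33
Total weight = 1/11 + 1/6 + 1/33 = 19/66
P(Y=0 | obs) = 1/11 / 19/66 = 6/19
P(Y=1 | obs) = 1/6 / 19/66 = 11/19
P(Y=2 | obs) = 1/33 / 19/66 = 2/19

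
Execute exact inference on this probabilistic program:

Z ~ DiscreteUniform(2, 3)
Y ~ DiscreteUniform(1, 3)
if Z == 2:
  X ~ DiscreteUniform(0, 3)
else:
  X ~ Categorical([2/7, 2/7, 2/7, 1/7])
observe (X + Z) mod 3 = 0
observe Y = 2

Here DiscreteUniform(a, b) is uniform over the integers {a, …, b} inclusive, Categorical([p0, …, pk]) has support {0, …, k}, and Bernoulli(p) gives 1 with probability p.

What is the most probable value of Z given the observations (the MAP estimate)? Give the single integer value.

argmax_v P(Z = v | obs) = 3

Enumerate traces; 3 have nonzero weight after conditioning:
  (Z=2, Y=2, X=1) weight 1/24
  (Z=3, Y=2, X=0) weight 1/21
  (Z=3, Y=2, X=3) weight 1/42
Group by Z:
  weight(Z=2) = 1/24
  weight(Z=3) = 1/14
Total weight = 1/24 + 1/14 = 19/168
P(Z=2 | obs) = 1/24 / 19/168 = 7/19
P(Z=3 | obs) = 1/14 / 19/168 = 12/19
argmax = 3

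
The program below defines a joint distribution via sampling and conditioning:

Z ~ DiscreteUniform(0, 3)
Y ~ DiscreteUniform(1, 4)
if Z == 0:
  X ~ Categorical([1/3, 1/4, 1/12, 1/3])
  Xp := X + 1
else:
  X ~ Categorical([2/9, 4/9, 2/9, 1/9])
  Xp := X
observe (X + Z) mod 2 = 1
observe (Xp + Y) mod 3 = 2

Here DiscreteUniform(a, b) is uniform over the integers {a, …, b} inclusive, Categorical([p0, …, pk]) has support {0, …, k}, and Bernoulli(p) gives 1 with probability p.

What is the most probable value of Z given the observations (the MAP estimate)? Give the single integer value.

Enumerate traces; 10 have nonzero weight after conditioning:
  (Z=0, Y=1, X=3) weight 1/48
  (Z=0, Y=3, X=1) weight 1/64
  (Z=0, Y=4, X=3) weight 1/48
  (Z=1, Y=2, X=0) weight 1/72
  (Z=1, Y=3, X=2) weight 1/72
  (Z=2, Y=1, X=1) weight 1/36
  (Z=2, Y=2, X=3) weight 1/144
  (Z=2, Y=4, X=1) weight 1/36
  (Z=3, Y=2, X=0) weight 1/72
  … 1 more
Group by Z:
  weight(Z=0) = 11/192
  weight(Z=1) = 1/36
  weight(Z=2) = 1/16
  weight(Z=3) = 1/36
Total weight = 11/192 + 1/36 + 1/16 + 1/36 = 101/576
P(Z=0 | obs) = 11/192 / 101/576 = 33/101
P(Z=1 | obs) = 1/36 / 101/576 = 16/101
P(Z=2 | obs) = 1/16 / 101/576 = 36/101
P(Z=3 | obs) = 1/36 / 101/576 = 16/101
argmax = 2

argmax_v P(Z = v | obs) = 2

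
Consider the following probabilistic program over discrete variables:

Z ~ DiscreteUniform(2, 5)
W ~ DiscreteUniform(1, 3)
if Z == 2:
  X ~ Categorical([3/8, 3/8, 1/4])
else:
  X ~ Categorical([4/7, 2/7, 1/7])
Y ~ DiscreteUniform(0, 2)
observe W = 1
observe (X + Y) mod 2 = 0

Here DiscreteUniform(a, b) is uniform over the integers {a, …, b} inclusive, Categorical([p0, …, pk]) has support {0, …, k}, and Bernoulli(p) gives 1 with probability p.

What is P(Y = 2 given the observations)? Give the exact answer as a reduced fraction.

P(Y = 2 | obs) = 155/379

Enumerate traces; 20 have nonzero weight after conditioning:
  (Z=2, W=1, X=0, Y=0) weight 1/96
  (Z=2, W=1, X=0, Y=2) weight 1/96
  (Z=2, W=1, X=1, Y=1) weight 1/96
  (Z=2, W=1, X=2, Y=0) weight 1/144
  (Z=2, W=1, X=2, Y=2) weight 1/144
  (Z=3, W=1, X=0, Y=0) weight 1/63
  (Z=3, W=1, X=0, Y=2) weight 1/63
  (Z=3, W=1, X=1, Y=1) weight 1/126
  … 12 more
Group by Y:
  weight(Y=0) = 155/2016
  weight(Y=1) = 23/672
  weight(Y=2) = 155/2016
Total weight = 155/2016 + 23/672 + 155/2016 = 379/2016
P(Y=0 | obs) = 155/2016 / 379/2016 = 155/379
P(Y=1 | obs) = 23/672 / 379/2016 = 69/379
P(Y=2 | obs) = 155/2016 / 379/2016 = 155/379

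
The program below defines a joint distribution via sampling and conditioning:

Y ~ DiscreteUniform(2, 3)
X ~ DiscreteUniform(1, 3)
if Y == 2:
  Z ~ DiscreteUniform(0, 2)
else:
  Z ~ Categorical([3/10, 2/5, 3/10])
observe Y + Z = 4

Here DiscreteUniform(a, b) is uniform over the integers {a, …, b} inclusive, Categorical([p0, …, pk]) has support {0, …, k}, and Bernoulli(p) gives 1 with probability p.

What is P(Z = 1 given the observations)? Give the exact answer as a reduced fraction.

P(Z = 1 | obs) = 6/11

Enumerate traces; 6 have nonzero weight after conditioning:
  (Y=2, X=1, Z=2) weight 1/18
  (Y=2, X=2, Z=2) weight 1/18
  (Y=2, X=3, Z=2) weight 1/18
  (Y=3, X=1, Z=1) weight 1/15
  (Y=3, X=2, Z=1) weight 1/15
  (Y=3, X=3, Z=1) weight 1/15
Group by Z:
  weight(Z=1) = 1/5
  weight(Z=2) = 1/6
Total weight = 1/5 + 1/6 = 11/30
P(Z=1 | obs) = 1/5 / 11/30 = 6/11
P(Z=2 | obs) = 1/6 / 11/30 = 5/11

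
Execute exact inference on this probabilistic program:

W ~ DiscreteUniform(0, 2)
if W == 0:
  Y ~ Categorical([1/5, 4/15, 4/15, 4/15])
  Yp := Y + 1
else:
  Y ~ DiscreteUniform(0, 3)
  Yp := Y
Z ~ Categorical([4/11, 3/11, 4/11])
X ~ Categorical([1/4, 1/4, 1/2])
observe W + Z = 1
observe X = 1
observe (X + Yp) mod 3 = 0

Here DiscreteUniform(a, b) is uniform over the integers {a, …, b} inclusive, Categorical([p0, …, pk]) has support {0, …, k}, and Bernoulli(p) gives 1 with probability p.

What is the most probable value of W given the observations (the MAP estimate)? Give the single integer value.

argmax_v P(W = v | obs) = 1

Enumerate traces; 2 have nonzero weight after conditioning:
  (W=0, Y=1, Z=1, X=1) weight 1/165
  (W=1, Y=2, Z=0, X=1) weight 1/132
Group by W:
  weight(W=0) = 1/165
  weight(W=1) = 1/132
Total weight = 1/165 + 1/132 = 3/220
P(W=0 | obs) = 1/165 / 3/220 = 4/9
P(W=1 | obs) = 1/132 / 3/220 = 5/9
argmax = 1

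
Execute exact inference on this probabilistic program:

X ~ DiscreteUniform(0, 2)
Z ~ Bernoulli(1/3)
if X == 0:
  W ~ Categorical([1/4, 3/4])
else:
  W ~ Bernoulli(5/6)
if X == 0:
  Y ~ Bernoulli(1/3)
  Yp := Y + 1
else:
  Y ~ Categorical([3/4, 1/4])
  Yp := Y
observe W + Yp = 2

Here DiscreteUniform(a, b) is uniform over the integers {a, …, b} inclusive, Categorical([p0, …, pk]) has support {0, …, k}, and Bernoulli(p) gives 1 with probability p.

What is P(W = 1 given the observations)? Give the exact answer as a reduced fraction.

P(W = 1 | obs) = 11/12

Enumerate traces; 8 have nonzero weight after conditioning:
  (X=0, Z=0, W=0, Y=1) weight 1/54
  (X=0, Z=0, W=1, Y=0) weight 1/9
  (X=0, Z=1, W=0, Y=1) weight 1/108
  (X=0, Z=1, W=1, Y=0) weight 1/18
  (X=1, Z=0, W=1, Y=1) weight 5/108
  (X=1, Z=1, W=1, Y=1) weight 5/216
  (X=2, Z=0, W=1, Y=1) weight 5/108
  (X=2, Z=1, W=1, Y=1) weight 5/216
Group by W:
  weight(W=0) = 1/36
  weight(W=1) = 11/36
Total weight = 1/36 + 11/36 = 1/3
P(W=0 | obs) = 1/36 / 1/3 = 1/12
P(W=1 | obs) = 11/36 / 1/3 = 11/12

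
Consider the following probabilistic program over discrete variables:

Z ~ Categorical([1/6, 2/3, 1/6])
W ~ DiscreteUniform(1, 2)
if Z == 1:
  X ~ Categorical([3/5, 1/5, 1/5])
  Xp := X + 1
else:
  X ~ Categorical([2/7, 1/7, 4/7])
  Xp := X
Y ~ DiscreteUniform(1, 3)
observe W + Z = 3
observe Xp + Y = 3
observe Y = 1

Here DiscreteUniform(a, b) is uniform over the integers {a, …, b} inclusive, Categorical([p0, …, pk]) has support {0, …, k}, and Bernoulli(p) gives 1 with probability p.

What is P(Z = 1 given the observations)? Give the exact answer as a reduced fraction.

P(Z = 1 | obs) = 7/12

Enumerate traces; 2 have nonzero weight after conditioning:
  (Z=1, W=2, X=1, Y=1) weight 1/45
  (Z=2, W=1, X=2, Y=1) weight 1/63
Group by Z:
  weight(Z=1) = 1/45
  weight(Z=2) = 1/63
Total weight = 1/45 + 1/63 = 4/105
P(Z=1 | obs) = 1/45 / 4/105 = 7/12
P(Z=2 | obs) = 1/63 / 4/105 = 5/12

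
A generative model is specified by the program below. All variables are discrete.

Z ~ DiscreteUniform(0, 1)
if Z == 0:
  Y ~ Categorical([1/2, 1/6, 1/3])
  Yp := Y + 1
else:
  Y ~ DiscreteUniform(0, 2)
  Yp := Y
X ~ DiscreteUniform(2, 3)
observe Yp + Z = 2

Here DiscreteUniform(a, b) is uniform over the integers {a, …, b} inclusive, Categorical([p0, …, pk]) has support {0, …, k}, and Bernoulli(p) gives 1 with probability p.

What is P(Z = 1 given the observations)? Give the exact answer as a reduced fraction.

Enumerate traces; 4 have nonzero weight after conditioning:
  (Z=0, Y=1, X=2) weight 1/24
  (Z=0, Y=1, X=3) weight 1/24
  (Z=1, Y=1, X=2) weight 1/12
  (Z=1, Y=1, X=3) weight 1/12
Group by Z:
  weight(Z=0) = 1/12
  weight(Z=1) = 1/6
Total weight = 1/12 + 1/6 = 1/4
P(Z=0 | obs) = 1/12 / 1/4 = 1/3
P(Z=1 | obs) = 1/6 / 1/4 = 2/3

P(Z = 1 | obs) = 2/3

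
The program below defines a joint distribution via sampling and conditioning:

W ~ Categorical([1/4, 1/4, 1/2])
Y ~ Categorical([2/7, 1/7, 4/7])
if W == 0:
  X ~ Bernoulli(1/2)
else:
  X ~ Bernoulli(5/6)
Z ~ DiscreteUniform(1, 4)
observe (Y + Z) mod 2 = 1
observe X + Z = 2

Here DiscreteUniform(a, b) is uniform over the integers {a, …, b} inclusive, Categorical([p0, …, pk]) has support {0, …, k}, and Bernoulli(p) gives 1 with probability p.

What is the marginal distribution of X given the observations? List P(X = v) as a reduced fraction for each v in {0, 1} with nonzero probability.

Enumerate traces; 9 have nonzero weight after conditioning:
  (W=0, Y=0, X=1, Z=1) weight 1/112
  (W=0, Y=1, X=0, Z=2) weight 1/224
  (W=0, Y=2, X=1, Z=1) weight 1/56
  (W=1, Y=0, X=1, Z=1) weight 5/336
  (W=1, Y=1, X=0, Z=2) weight 1/672
  (W=1, Y=2, X=1, Z=1) weight 5/168
  (W=2, Y=0, X=1, Z=1) weight 5/168
  (W=2, Y=1, X=0, Z=2) weight 1/336
  … 1 more
Group by X:
  weight(X=0) = 1/112
  weight(X=1) = 9/56
Total weight = 1/112 + 9/56 = 19/112
P(X=0 | obs) = 1/112 / 19/112 = 1/19
P(X=1 | obs) = 9/56 / 19/112 = 18/19

P(X=0) = 1/19, P(X=1) = 18/19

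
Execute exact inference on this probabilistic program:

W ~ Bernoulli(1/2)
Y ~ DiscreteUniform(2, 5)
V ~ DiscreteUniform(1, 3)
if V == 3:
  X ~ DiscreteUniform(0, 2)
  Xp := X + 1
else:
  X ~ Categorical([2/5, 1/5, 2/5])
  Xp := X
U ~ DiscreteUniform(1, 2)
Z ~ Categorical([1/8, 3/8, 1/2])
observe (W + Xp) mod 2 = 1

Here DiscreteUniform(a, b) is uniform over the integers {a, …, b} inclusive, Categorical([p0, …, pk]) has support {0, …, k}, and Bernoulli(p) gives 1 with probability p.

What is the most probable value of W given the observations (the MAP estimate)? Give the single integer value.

argmax_v P(W = v | obs) = 1

Enumerate traces; 216 have nonzero weight after conditioning:
  (W=0, Y=2, V=1, X=1, U=1, Z=0) weight 1/1920
  (W=0, Y=2, V=1, X=1, U=1, Z=1) weight 1/640
  (W=0, Y=2, V=1, X=1, U=1, Z=2) weight 1/480
  (W=0, Y=2, V=1, X=1, U=2, Z=0) weight 1/1920
  (W=0, Y=2, V=1, X=1, U=2, Z=1) weight 1/640
  (W=0, Y=2, V=1, X=1, U=2, Z=2) weight 1/480
  (W=0, Y=2, V=2, X=1, U=1, Z=0) weight 1/1920
  (W=0, Y=2, V=2, X=1, U=1, Z=1) weight 1/640
  (W=1, Y=2, V=1, X=0, U=1, Z=0) weight 1/960
  … 207 more
Group by W:
  weight(W=0) = 8/45
  weight(W=1) = 29/90
Total weight = 8/45 + 29/90 = 1/2
P(W=0 | obs) = 8/45 / 1/2 = 16/45
P(W=1 | obs) = 29/90 / 1/2 = 29/45
argmax = 1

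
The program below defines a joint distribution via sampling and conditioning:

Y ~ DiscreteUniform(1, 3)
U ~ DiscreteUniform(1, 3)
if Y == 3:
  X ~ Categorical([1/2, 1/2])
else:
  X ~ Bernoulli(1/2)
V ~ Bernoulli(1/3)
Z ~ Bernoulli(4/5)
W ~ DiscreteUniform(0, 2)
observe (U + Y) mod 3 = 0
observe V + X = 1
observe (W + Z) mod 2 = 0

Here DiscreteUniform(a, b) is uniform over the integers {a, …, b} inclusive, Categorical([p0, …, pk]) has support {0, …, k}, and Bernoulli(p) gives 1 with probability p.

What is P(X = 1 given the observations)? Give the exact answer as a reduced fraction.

P(X = 1 | obs) = 2/3

Enumerate traces; 18 have nonzero weight after conditioning:
  (Y=1, U=2, X=0, V=1, Z=0, W=0) weight 1/810
  (Y=1, U=2, X=0, V=1, Z=0, W=2) weight 1/810
  (Y=1, U=2, X=0, V=1, Z=1, W=1) weight 2/405
  (Y=1, U=2, X=1, V=0, Z=0, W=0) weight 1/405
  (Y=1, U=2, X=1, V=0, Z=0, W=2) weight 1/405
  (Y=1, U=2, X=1, V=0, Z=1, W=1) weight 4/405
  (Y=2, U=1, X=0, V=1, Z=0, W=0) weight 1/810
  (Y=2, U=1, X=0, V=1, Z=0, W=2) weight 1/810
  … 10 more
Group by X:
  weight(X=0) = 1/45
  weight(X=1) = 2/45
Total weight = 1/45 + 2/45 = 1/15
P(X=0 | obs) = 1/45 / 1/15 = 1/3
P(X=1 | obs) = 2/45 / 1/15 = 2/3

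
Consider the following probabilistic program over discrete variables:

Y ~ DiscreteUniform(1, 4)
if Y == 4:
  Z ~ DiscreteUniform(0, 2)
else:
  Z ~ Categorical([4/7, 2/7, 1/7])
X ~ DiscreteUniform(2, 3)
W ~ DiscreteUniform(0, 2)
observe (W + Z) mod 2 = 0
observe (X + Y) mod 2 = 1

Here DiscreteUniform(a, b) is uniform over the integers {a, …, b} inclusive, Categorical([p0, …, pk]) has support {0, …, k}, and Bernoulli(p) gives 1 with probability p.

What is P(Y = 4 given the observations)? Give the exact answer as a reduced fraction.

Enumerate traces; 20 have nonzero weight after conditioning:
  (Y=1, Z=0, X=2, W=0) weight 1/42
  (Y=1, Z=0, X=2, W=2) weight 1/42
  (Y=1, Z=1, X=2, W=1) weight 1/84
  (Y=1, Z=2, X=2, W=0) weight 1/168
  (Y=1, Z=2, X=2, W=2) weight 1/168
  (Y=2, Z=0, X=3, W=0) weight 1/42
  (Y=2, Z=0, X=3, W=2) weight 1/42
  (Y=2, Z=1, X=3, W=1) weight 1/84
  (Y=3, Z=0, X=2, W=0) weight 1/42
  (Y=4, Z=0, X=3, W=0) weight 1/72
  … 10 more
Group by Y:
  weight(Y=1) = 1/14
  weight(Y=2) = 1/14
  weight(Y=3) = 1/14
  weight(Y=4) = 5/72
Total weight = 1/14 + 1/14 + 1/14 + 5/72 = 143/504
P(Y=1 | obs) = 1/14 / 143/504 = 36/143
P(Y=2 | obs) = 1/14 / 143/504 = 36/143
P(Y=3 | obs) = 1/14 / 143/504 = 36/143
P(Y=4 | obs) = 5/72 / 143/504 = 35/143

P(Y = 4 | obs) = 35/143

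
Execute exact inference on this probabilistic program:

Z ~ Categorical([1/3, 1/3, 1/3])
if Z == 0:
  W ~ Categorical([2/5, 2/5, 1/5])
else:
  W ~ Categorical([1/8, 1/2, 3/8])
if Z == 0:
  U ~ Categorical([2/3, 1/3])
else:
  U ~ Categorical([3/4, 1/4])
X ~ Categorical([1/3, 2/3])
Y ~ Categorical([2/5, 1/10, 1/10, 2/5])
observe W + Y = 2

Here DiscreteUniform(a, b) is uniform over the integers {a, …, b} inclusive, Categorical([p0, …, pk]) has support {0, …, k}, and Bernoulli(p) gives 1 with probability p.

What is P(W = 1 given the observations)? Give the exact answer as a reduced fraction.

P(W = 1 | obs) = 28/117

Enumerate traces; 36 have nonzero weight after conditioning:
  (Z=0, W=0, U=0, X=0, Y=2) weight 2/675
  (Z=0, W=0, U=0, X=1, Y=2) weight 4/675
  (Z=0, W=0, U=1, X=0, Y=2) weight 1/675
  (Z=0, W=0, U=1, X=1, Y=2) weight 2/675
  (Z=0, W=1, U=0, X=0, Y=1) weight 2/675
  (Z=0, W=1, U=0, X=1, Y=1) weight 4/675
  (Z=0, W=1, U=1, X=0, Y=1) weight 1/675
  (Z=0, W=1, U=1, X=1, Y=1) weight 2/675
  (Z=0, W=2, U=0, X=0, Y=0) weight 4/675
  … 27 more
Group by W:
  weight(W=0) = 13/600
  weight(W=1) = 7/150
  weight(W=2) = 19/150
Total weight = 13/600 + 7/150 + 19/150 = 39/200
P(W=0 | obs) = 13/600 / 39/200 = 1/9
P(W=1 | obs) = 7/150 / 39/200 = 28/117
P(W=2 | obs) = 19/150 / 39/200 = 76/117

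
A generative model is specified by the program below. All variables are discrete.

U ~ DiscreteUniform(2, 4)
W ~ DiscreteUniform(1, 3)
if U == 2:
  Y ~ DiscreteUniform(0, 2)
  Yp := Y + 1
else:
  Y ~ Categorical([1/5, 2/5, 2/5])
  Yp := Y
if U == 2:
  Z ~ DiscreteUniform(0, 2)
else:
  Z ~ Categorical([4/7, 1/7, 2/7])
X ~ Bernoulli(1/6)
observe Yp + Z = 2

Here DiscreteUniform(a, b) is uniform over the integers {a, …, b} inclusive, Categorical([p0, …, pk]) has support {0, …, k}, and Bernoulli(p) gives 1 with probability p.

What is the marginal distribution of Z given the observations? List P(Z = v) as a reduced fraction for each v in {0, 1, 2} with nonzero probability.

Enumerate traces; 48 have nonzero weight after conditioning:
  (U=2, W=1, Y=0, Z=1, X=0) weight 5/486
  (U=2, W=1, Y=0, Z=1, X=1) weight 1/486
  (U=2, W=1, Y=1, Z=0, X=0) weight 5/486
  (U=2, W=1, Y=1, Z=0, X=1) weight 1/486
  (U=2, W=2, Y=0, Z=1, X=0) weight 5/486
  (U=2, W=2, Y=0, Z=1, X=1) weight 1/486
  (U=2, W=2, Y=1, Z=0, X=0) weight 5/486
  (U=2, W=2, Y=1, Z=0, X=1) weight 1/486
  (U=3, W=1, Y=0, Z=2, X=0) weight 1/189
  … 39 more
Group by Z:
  weight(Z=0) = 179/945
  weight(Z=1) = 71/945
  weight(Z=2) = 4/105
Total weight = 179/945 + 71/945 + 4/105 = 286/945
P(Z=0 | obs) = 179/945 / 286/945 = 179/286
P(Z=1 | obs) = 71/945 / 286/945 = 71/286
P(Z=2 | obs) = 4/105 / 286/945 = 18/143

P(Z=0) = 179/286, P(Z=1) = 71/286, P(Z=2) = 18/143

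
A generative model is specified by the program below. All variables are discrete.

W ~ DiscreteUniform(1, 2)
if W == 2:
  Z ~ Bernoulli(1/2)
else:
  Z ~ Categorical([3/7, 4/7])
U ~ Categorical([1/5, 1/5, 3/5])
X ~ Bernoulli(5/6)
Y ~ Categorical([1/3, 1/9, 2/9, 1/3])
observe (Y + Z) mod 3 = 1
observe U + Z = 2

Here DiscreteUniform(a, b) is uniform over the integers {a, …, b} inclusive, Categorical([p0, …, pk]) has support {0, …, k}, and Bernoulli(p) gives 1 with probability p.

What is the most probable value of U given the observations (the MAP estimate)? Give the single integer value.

argmax_v P(U = v | obs) = 1

Enumerate traces; 12 have nonzero weight after conditioning:
  (W=1, Z=0, U=2, X=0, Y=1) weight 1/420
  (W=1, Z=0, U=2, X=1, Y=1) weight 1/84
  (W=1, Z=1, U=1, X=0, Y=0) weight 1/315
  (W=1, Z=1, U=1, X=0, Y=3) weight 1/315
  (W=1, Z=1, U=1, X=1, Y=0) weight 1/63
  (W=1, Z=1, U=1, X=1, Y=3) weight 1/63
  (W=2, Z=0, U=2, X=0, Y=1) weight 1/360
  (W=2, Z=0, U=2, X=1, Y=1) weight 1/72
  … 4 more
Group by U:
  weight(U=1) = 1/14
  weight(U=2) = 13/420
Total weight = 1/14 + 13/420 = 43/420
P(U=1 | obs) = 1/14 / 43/420 = 30/43
P(U=2 | obs) = 13/420 / 43/420 = 13/43
argmax = 1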